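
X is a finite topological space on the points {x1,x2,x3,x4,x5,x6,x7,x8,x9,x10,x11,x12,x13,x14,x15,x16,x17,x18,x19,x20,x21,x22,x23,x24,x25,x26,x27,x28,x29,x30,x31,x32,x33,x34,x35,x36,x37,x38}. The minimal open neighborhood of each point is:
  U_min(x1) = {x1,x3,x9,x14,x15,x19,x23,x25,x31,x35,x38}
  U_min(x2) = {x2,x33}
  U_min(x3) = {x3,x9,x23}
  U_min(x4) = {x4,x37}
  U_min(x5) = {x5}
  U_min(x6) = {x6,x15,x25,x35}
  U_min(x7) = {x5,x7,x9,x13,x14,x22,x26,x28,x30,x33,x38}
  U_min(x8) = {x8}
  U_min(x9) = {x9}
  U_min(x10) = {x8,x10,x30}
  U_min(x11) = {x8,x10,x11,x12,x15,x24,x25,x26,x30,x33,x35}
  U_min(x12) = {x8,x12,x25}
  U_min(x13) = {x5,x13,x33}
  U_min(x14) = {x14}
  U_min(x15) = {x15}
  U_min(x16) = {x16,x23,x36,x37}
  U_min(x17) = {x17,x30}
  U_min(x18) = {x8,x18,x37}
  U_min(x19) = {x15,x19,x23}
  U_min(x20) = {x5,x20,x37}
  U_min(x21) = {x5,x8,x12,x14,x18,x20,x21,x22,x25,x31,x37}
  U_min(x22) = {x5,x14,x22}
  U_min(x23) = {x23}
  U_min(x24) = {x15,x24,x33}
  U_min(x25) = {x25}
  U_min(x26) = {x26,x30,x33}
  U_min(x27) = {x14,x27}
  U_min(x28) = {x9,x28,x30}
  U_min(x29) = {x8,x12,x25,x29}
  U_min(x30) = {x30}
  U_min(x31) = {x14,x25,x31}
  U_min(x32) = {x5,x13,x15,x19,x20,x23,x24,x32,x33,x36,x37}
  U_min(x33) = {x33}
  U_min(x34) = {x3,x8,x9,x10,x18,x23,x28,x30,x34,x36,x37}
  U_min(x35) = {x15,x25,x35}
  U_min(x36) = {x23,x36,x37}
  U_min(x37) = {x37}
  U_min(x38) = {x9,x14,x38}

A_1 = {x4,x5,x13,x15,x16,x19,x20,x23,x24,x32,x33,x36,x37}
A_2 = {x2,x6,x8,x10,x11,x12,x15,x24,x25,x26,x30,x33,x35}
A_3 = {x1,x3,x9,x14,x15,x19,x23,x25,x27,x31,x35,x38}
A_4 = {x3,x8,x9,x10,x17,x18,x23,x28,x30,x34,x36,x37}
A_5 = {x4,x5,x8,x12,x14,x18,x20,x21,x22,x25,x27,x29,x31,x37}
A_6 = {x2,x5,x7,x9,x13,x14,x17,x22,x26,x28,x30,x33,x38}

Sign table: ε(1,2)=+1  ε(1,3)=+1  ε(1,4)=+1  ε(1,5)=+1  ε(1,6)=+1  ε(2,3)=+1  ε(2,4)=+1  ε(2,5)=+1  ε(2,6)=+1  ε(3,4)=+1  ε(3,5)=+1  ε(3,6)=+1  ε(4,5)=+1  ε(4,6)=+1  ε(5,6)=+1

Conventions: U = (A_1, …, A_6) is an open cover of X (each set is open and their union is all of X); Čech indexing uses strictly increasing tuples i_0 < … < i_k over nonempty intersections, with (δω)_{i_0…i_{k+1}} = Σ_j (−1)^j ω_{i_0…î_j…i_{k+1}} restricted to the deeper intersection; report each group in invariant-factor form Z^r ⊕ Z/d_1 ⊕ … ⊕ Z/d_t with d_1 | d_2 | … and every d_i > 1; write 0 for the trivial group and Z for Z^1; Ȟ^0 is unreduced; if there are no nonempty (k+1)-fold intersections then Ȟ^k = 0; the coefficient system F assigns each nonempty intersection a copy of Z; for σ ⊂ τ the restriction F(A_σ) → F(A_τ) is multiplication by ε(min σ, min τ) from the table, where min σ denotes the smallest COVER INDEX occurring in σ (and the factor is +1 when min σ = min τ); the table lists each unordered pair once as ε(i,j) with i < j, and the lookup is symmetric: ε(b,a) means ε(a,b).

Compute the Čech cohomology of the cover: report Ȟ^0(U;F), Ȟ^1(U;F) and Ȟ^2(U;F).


intersection data:
  A12={x15,x24,x33} A13={x15,x19,x23} A14={x23,x36,x37} A15={x4,x5,x20,x37} A16={x5,x13,x33} A23={x15,x25,x35} A24={x8,x10,x30} A25={x8,x12,x25} A26={x2,x26,x30,x33} A34={x3,x9,x23} A35={x14,x25,x27,x31} A36={x9,x14,x38} A45={x8,x18,x37} A46={x9,x17,x28,x30} A56={x5,x14,x22}
  A123={x15} A126={x33} A134={x23} A145={x37} A156={x5} A235={x25} A245={x8} A246={x30} A346={x9} A356={x14}
C dims 6,15,10; δ0: rk 5, SNF 1^5; δ1: rk 10, SNF 1^9·2
Ȟ^0 = (6 − 5) − 0 = 1, so Ȟ^0 ≅ Z
Ȟ^1 = (15 − 10) − 5 = 0, so Ȟ^1 ≅ 0
Ȟ^2 = (10 − 0) − 10 = 0 plus torsion [2], so Ȟ^2 ≅ Z/2

Ȟ^0 = Z; Ȟ^1 = 0; Ȟ^2 = Z/2


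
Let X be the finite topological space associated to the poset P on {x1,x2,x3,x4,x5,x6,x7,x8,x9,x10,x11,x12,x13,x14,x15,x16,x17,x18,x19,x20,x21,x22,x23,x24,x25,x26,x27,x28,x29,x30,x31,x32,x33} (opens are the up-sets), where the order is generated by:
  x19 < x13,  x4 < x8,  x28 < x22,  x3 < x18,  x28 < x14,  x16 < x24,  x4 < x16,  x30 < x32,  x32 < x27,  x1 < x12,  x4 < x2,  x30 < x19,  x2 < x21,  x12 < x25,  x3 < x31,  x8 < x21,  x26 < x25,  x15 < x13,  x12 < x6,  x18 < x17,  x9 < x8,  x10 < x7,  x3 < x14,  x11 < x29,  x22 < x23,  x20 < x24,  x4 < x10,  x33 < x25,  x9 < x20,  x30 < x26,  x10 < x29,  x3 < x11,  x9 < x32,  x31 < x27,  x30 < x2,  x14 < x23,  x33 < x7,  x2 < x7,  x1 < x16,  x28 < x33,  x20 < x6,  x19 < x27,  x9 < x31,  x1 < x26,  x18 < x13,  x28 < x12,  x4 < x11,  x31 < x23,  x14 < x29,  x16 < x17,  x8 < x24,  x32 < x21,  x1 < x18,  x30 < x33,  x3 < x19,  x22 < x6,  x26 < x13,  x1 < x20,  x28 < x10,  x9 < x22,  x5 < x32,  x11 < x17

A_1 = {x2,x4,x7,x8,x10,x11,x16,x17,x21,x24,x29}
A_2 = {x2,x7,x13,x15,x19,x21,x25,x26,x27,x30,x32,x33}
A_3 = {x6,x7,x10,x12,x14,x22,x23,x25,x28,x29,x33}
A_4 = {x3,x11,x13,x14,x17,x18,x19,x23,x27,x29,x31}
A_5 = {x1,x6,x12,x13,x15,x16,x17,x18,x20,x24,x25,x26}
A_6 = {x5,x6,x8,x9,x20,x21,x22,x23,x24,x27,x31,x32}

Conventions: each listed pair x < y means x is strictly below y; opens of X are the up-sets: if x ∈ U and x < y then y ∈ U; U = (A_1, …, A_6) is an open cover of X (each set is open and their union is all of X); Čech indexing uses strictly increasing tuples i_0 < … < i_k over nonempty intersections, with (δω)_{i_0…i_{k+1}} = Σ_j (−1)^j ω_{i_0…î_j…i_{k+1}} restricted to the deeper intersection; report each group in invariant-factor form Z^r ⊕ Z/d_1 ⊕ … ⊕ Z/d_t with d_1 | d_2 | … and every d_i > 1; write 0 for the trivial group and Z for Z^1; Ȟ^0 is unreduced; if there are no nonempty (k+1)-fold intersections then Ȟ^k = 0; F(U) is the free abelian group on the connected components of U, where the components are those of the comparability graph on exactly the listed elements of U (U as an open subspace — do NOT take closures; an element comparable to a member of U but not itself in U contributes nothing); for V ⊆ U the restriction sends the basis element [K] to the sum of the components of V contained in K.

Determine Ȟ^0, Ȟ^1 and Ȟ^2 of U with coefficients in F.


Ȟ^0(U;F) ≅ Z; Ȟ^1(U;F) ≅ 0; Ȟ^2(U;F) ≅ Z/2

nerve simplices:
  A12={x2,x7,x21} A13={x7,x10,x29} A14={x11,x17,x29} A15={x16,x17,x24} A16={x8,x21,x24} A23={x7,x25,x33} A24={x13,x19,x27} A25={x13,x15,x25,x26} A26={x21,x27,x32} A34={x14,x23,x29} A35={x6,x12,x25} A36={x6,x22,x23} A45={x13,x17,x18} A46={x23,x27,x31} A56={x6,x20,x24}
  A123={x7} A126={x21} A134={x29} A145={x17} A156={x24} A235={x25} A245={x13} A246={x27} A346={x23} A356={x6}
components per intersection:
  A1: {x2,x4,x7,x8,x10,x11,x16,x17,x21,x24,x29}
  A2: {x2,x7,x13,x15,x19,x21,x25,x26,x27,x30,x32,x33}
  A3: {x6,x7,x10,x12,x14,x22,x23,x25,x28,x29,x33}
  A4: {x3,x11,x13,x14,x17,x18,x19,x23,x27,x29,x31}
  A5: {x1,x6,x12,x13,x15,x16,x17,x18,x20,x24,x25,x26}
  A6: {x5,x6,x8,x9,x20,x21,x22,x23,x24,x27,x31,x32}
  A12: {x2,x7,x21}
  A13: {x7,x10,x29}
  A14: {x11,x17,x29}
  A15: {x16,x17,x24}
  A16: {x8,x21,x24}
  A23: {x7,x25,x33}
  A24: {x13,x19,x27}
  A25: {x13,x15,x25,x26}
  A26: {x21,x27,x32}
  A34: {x14,x23,x29}
  A35: {x6,x12,x25}
  A36: {x6,x22,x23}
  A45: {x13,x17,x18}
  A46: {x23,x27,x31}
  A56: {x6,x20,x24}
  A123: {x7}
  A126: {x21}
  A134: {x29}
  A145: {x17}
  A156: {x24}
  A235: {x25}
  A245: {x13}
  A246: {x27}
  A346: {x23}
  A356: {x6}
C dims 6,15,10; δ0: rk 5, SNF 1^5; δ1: rk 10, SNF 1^9·2
degree 0: 6−5−0 = 1 → Ȟ^0 ≅ Z
degree 1: 15−10−5 = 0 → Ȟ^1 ≅ 0
degree 2: 10−0−10 = 0 plus torsion [2] → Ȟ^2 ≅ Z/2


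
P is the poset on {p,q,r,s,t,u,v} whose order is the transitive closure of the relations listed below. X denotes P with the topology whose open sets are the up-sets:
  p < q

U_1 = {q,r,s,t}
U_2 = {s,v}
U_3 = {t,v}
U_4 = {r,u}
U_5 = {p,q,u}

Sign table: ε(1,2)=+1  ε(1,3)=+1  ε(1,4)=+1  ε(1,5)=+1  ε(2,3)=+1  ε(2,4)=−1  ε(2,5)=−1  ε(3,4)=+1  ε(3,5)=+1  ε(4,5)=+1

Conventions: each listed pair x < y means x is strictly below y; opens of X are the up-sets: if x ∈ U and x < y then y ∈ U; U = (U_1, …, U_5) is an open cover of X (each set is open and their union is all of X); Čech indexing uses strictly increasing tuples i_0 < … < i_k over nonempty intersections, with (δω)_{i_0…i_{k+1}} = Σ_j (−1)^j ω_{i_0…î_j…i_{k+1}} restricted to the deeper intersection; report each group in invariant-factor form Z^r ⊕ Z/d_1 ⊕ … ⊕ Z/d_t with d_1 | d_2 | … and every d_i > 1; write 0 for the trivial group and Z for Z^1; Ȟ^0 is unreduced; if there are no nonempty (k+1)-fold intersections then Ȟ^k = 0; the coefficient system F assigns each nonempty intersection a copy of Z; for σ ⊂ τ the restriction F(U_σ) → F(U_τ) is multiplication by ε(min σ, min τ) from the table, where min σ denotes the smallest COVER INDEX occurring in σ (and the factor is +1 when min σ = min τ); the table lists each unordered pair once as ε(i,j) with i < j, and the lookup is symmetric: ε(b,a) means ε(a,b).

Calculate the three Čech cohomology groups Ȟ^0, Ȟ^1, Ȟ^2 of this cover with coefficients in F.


nerve of the cover:
  U12={s} U13={t} U14={r} U15={q} U23={v} U45={u}
C dims 5,6; δ0: rk 4, SNF 1^4
Ȟ^0 = (5 − 4) − 0 = 1, so Ȟ^0 ≅ Z
Ȟ^1 = (6 − 0) − 4 = 2, so Ȟ^1 ≅ Z^2
Ȟ^2 = (0 − 0) − 0 = 0, so Ȟ^2 ≅ 0

Ȟ^0(U;F) ≅ Z, Ȟ^1(U;F) ≅ Z^2 and Ȟ^2(U;F) ≅ 0


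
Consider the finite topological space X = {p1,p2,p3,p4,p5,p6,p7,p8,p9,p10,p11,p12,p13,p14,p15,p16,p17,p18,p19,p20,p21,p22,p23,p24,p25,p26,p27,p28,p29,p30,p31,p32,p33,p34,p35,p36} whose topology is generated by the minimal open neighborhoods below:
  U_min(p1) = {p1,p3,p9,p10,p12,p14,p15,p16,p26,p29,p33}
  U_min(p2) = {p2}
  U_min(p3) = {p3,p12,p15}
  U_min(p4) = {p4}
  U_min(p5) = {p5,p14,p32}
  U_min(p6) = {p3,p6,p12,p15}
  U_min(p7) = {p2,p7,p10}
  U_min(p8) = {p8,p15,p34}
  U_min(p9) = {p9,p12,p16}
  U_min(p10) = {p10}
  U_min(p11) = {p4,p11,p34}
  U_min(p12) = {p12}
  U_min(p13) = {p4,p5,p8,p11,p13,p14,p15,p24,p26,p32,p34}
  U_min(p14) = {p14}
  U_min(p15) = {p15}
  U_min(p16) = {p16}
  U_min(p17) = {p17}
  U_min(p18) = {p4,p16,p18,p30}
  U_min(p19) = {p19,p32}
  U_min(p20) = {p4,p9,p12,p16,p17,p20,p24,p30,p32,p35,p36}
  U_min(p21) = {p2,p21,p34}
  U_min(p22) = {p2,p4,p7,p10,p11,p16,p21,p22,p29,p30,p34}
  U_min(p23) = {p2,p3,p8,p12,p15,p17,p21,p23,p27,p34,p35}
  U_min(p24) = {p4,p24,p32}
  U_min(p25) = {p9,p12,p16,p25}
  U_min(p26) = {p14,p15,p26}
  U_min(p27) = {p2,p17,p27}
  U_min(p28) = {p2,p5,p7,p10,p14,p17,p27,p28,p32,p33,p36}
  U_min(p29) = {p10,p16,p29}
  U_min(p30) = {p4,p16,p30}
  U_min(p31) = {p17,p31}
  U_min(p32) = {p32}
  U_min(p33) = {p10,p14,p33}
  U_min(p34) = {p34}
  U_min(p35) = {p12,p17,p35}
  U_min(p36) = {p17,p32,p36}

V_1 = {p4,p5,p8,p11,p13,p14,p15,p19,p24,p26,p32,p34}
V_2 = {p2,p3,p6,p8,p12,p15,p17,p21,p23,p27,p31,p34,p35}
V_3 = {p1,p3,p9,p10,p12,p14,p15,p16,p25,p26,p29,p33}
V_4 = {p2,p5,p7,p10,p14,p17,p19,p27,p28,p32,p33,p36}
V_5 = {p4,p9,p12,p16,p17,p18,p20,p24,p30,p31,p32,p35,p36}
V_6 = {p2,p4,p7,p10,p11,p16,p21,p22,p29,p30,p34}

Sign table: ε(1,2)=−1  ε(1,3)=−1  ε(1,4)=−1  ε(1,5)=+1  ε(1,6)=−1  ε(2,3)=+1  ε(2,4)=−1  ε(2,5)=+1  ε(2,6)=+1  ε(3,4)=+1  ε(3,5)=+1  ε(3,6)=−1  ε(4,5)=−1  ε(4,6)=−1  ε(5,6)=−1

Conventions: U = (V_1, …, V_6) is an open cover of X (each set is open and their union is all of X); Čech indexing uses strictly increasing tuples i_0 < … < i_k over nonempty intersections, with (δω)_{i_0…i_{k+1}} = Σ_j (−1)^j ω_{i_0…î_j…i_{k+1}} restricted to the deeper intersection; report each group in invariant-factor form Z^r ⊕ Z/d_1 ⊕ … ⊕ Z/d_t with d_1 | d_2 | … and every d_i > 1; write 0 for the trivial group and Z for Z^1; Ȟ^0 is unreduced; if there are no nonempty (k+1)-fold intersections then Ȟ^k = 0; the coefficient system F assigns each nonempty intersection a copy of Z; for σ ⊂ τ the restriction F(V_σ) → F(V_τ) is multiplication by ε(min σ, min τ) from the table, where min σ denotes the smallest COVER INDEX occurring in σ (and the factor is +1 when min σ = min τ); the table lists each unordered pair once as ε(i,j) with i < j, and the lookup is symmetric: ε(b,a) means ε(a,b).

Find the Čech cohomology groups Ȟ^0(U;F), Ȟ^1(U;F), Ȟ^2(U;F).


Ȟ^0(U;F) ≅ 0, Ȟ^1(U;F) ≅ Z/2, Ȟ^2(U;F) ≅ Z

nerve simplices:
  V12={p8,p15,p34} V13={p14,p15,p26} V14={p5,p14,p19,p32} V15={p4,p24,p32} V16={p4,p11,p34} V23={p3,p12,p15} V24={p2,p17,p27} V25={p12,p17,p31,p35} V26={p2,p21,p34} V34={p10,p14,p33} V35={p9,p12,p16} V36={p10,p16,p29} V45={p17,p32,p36} V46={p2,p7,p10} V56={p4,p16,p30}
  V123={p15} V126={p34} V134={p14} V145={p32} V156={p4} V235={p12} V245={p17} V246={p2} V346={p10} V356={p16}
C dims 6,15,10; δ0: rk 6, SNF 1^5·2; δ1: rk 9, SNF 1^9
degree 0: 6−6−0 = 0 → Ȟ^0 ≅ 0
degree 1: 15−9−6 = 0 plus torsion [2] → Ȟ^1 ≅ Z/2
degree 2: 10−0−9 = 1 → Ȟ^2 ≅ Z


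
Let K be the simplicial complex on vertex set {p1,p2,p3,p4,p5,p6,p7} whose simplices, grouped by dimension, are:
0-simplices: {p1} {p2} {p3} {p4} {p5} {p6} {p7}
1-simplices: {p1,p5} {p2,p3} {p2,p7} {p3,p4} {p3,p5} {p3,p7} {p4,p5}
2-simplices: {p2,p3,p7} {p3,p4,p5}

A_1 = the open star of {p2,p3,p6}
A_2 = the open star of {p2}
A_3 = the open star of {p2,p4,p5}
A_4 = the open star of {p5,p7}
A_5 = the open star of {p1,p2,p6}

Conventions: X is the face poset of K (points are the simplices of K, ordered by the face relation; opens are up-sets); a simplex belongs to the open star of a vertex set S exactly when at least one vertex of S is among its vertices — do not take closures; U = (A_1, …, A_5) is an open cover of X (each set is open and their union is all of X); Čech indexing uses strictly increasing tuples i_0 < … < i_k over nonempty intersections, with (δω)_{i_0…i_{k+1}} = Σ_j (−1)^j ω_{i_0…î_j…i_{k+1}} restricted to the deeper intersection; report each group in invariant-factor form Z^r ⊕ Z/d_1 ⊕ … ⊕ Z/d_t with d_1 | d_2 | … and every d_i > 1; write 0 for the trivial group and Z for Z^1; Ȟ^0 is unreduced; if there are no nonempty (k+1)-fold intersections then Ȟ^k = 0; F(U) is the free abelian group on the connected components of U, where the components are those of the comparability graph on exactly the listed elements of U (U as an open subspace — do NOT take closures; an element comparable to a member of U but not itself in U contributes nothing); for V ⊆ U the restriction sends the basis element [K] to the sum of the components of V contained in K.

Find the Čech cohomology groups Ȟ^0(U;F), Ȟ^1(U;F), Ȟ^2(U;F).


nonempty overlaps:
  A1={{p2},{p3},{p6},{p2,p3},{p2,p7},{p3,p4},{p3,p5},{p3,p7},{p2,p3,p7},{p3,p4,p5}} A2={{p2},{p2,p3},{p2,p7},{p2,p3,p7}} A3={{p2},{p4},{p5},{p1,p5},{p2,p3},{p2,p7},{p3,p4},{p3,p5},{p4,p5},{p2,p3,p7},{p3,p4,p5}} A4={{p5},{p7},{p1,p5},{p2,p7},{p3,p5},{p3,p7},{p4,p5},{p2,p3,p7},{p3,p4,p5}} A5={{p1},{p2},{p6},{p1,p5},{p2,p3},{p2,p7},{p2,p3,p7}}
  A12={{p2},{p2,p3},{p2,p7},{p2,p3,p7}} A13={{p2},{p2,p3},{p2,p7},{p3,p4},{p3,p5},{p2,p3,p7},{p3,p4,p5}} A14={{p2,p7},{p3,p5},{p3,p7},{p2,p3,p7},{p3,p4,p5}} A15={{p2},{p6},{p2,p3},{p2,p7},{p2,p3,p7}} A23={{p2},{p2,p3},{p2,p7},{p2,p3,p7}} A24={{p2,p7},{p2,p3,p7}} A25={{p2},{p2,p3},{p2,p7},{p2,p3,p7}} A34={{p5},{p1,p5},{p2,p7},{p3,p5},{p4,p5},{p2,p3,p7},{p3,p4,p5}} A35={{p2},{p1,p5},{p2,p3},{p2,p7},{p2,p3,p7}} A45={{p1,p5},{p2,p7},{p2,p3,p7}}
  A123={{p2},{p2,p3},{p2,p7},{p2,p3,p7}} A124={{p2,p7},{p2,p3,p7}} A125={{p2},{p2,p3},{p2,p7},{p2,p3,p7}} A134={{p2,p7},{p3,p5},{p2,p3,p7},{p3,p4,p5}} A135={{p2},{p2,p3},{p2,p7},{p2,p3,p7}} A145={{p2,p7},{p2,p3,p7}} A234={{p2,p7},{p2,p3,p7}} A235={{p2},{p2,p3},{p2,p7},{p2,p3,p7}} A245={{p2,p7},{p2,p3,p7}} A345={{p1,p5},{p2,p7},{p2,p3,p7}}
  A1234={{p2,p7},{p2,p3,p7}} A1235={{p2},{p2,p3},{p2,p7},{p2,p3,p7}} A1245={{p2,p7},{p2,p3,p7}} A1345={{p2,p7},{p2,p3,p7}} A2345={{p2,p7},{p2,p3,p7}}
  A12345={{p2,p7},{p2,p3,p7}}
components per intersection:
  A1: {{p2},{p3},{p2,p3},{p2,p7},{p3,p4},{p3,p5},{p3,p7},{p2,p3,p7},{p3,p4,p5}} {{p6}}
  A2: {{p2},{p2,p3},{p2,p7},{p2,p3,p7}}
  A3: {{p2},{p2,p3},{p2,p7},{p2,p3,p7}} {{p4},{p5},{p1,p5},{p3,p4},{p3,p5},{p4,p5},{p3,p4,p5}}
  A4: {{p5},{p1,p5},{p3,p5},{p4,p5},{p3,p4,p5}} {{p7},{p2,p7},{p3,p7},{p2,p3,p7}}
  A5: {{p1},{p1,p5}} {{p2},{p2,p3},{p2,p7},{p2,p3,p7}} {{p6}}
  A12: {{p2},{p2,p3},{p2,p7},{p2,p3,p7}}
  A13: {{p2},{p2,p3},{p2,p7},{p2,p3,p7}} {{p3,p4},{p3,p5},{p3,p4,p5}}
  A14: {{p2,p7},{p3,p7},{p2,p3,p7}} {{p3,p5},{p3,p4,p5}}
  A15: {{p2},{p2,p3},{p2,p7},{p2,p3,p7}} {{p6}}
  A23: {{p2},{p2,p3},{p2,p7},{p2,p3,p7}}
  A24: {{p2,p7},{p2,p3,p7}}
  A25: {{p2},{p2,p3},{p2,p7},{p2,p3,p7}}
  A34: {{p5},{p1,p5},{p3,p5},{p4,p5},{p3,p4,p5}} {{p2,p7},{p2,p3,p7}}
  A35: {{p2},{p2,p3},{p2,p7},{p2,p3,p7}} {{p1,p5}}
  A45: {{p1,p5}} {{p2,p7},{p2,p3,p7}}
  A123: {{p2},{p2,p3},{p2,p7},{p2,p3,p7}}
  A124: {{p2,p7},{p2,p3,p7}}
  A125: {{p2},{p2,p3},{p2,p7},{p2,p3,p7}}
  A134: {{p2,p7},{p2,p3,p7}} {{p3,p5},{p3,p4,p5}}
  A135: {{p2},{p2,p3},{p2,p7},{p2,p3,p7}}
  A145: {{p2,p7},{p2,p3,p7}}
  A234: {{p2,p7},{p2,p3,p7}}
  A235: {{p2},{p2,p3},{p2,p7},{p2,p3,p7}}
  A245: {{p2,p7},{p2,p3,p7}}
  A345: {{p1,p5}} {{p2,p7},{p2,p3,p7}}
  A1234: {{p2,p7},{p2,p3,p7}}
  A1235: {{p2},{p2,p3},{p2,p7},{p2,p3,p7}}
  A1245: {{p2,p7},{p2,p3,p7}}
  A1345: {{p2,p7},{p2,p3,p7}}
  A2345: {{p2,p7},{p2,p3,p7}}
  A12345: {{p2,p7},{p2,p3,p7}}
C dims 10,16,12,5; δ0: rk 8, SNF 1^8; δ1: rk 8, SNF 1^8; δ2: rk 4, SNF 1^4
degree 0: 10−8−0 = 2 → Ȟ^0 ≅ Z^2
degree 1: 16−8−8 = 0 → Ȟ^1 ≅ 0
degree 2: 12−4−8 = 0 → Ȟ^2 ≅ 0

Ȟ^0 ≅ Z^2, Ȟ^1 ≅ 0, Ȟ^2 ≅ 0


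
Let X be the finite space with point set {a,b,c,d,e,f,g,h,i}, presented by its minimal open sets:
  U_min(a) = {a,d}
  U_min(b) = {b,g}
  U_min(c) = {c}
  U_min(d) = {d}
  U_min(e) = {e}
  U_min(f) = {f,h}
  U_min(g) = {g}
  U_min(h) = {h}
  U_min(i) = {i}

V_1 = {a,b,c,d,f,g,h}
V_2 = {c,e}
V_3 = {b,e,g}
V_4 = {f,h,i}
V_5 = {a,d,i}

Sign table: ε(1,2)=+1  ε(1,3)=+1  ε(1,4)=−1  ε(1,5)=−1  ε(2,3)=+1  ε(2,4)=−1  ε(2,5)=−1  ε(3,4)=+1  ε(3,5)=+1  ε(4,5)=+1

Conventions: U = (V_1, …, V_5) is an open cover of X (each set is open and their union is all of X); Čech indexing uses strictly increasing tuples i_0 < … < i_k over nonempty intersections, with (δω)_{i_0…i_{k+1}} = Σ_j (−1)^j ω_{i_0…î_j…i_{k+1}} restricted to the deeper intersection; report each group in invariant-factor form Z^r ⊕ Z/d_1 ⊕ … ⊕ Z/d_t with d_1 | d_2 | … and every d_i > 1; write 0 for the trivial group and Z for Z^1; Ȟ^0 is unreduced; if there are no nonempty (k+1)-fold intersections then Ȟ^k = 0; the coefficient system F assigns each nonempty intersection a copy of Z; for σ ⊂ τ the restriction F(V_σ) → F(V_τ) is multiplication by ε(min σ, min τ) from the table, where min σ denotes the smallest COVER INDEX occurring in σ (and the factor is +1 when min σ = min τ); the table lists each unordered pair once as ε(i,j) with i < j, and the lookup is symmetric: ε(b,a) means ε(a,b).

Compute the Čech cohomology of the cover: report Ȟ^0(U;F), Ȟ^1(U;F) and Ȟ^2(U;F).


Ȟ^0(U;F) ≅ Z,  Ȟ^1(U;F) ≅ Z^2,  Ȟ^2(U;F) ≅ 0

intersection data:
  V12={c} V13={b,g} V14={f,h} V15={a,d} V23={e} V45={i}
C dims 5,6; δ0: rk 4, SNF 1^4
Ȟ^0 = (5 − 4) − 0 = 1, so Ȟ^0 ≅ Z
Ȟ^1 = (6 − 0) − 4 = 2, so Ȟ^1 ≅ Z^2
Ȟ^2 = (0 − 0) − 0 = 0, so Ȟ^2 ≅ 0


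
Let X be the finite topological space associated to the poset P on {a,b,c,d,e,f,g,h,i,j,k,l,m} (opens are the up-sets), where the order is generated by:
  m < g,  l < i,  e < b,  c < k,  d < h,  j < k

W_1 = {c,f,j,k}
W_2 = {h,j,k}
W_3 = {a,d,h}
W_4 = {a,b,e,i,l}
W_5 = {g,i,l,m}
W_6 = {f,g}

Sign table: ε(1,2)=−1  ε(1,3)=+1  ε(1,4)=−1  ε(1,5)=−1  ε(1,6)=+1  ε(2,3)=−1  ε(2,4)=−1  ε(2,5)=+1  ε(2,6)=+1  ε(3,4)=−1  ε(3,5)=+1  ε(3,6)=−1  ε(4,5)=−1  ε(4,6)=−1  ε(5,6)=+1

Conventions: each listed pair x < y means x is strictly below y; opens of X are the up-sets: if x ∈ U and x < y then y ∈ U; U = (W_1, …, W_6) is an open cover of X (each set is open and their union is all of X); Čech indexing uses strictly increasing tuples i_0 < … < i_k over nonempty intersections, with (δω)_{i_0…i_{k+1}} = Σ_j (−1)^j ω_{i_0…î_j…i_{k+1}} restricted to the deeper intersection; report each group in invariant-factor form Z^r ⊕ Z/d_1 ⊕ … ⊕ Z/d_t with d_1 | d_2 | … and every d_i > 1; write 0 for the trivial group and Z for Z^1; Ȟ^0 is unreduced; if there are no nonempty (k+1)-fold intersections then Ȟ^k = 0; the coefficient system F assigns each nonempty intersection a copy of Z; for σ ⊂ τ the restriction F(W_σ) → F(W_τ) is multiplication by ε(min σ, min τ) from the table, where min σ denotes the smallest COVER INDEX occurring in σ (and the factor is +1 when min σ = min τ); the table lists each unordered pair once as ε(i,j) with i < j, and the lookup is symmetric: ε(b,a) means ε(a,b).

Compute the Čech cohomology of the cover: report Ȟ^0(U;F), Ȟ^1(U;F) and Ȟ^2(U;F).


cover nerve:
  W12={j,k} W16={f} W23={h} W34={a} W45={i,l} W56={g}
C dims 6,6; δ0: rk 5, SNF 1^5
Ȟ^0: (6−5)−0=1 ⇒ Z
Ȟ^1: (6−0)−5=1 ⇒ Z
Ȟ^2: (0−0)−0=0 ⇒ 0

Ȟ^0 = Z, Ȟ^1 = Z, Ȟ^2 = 0


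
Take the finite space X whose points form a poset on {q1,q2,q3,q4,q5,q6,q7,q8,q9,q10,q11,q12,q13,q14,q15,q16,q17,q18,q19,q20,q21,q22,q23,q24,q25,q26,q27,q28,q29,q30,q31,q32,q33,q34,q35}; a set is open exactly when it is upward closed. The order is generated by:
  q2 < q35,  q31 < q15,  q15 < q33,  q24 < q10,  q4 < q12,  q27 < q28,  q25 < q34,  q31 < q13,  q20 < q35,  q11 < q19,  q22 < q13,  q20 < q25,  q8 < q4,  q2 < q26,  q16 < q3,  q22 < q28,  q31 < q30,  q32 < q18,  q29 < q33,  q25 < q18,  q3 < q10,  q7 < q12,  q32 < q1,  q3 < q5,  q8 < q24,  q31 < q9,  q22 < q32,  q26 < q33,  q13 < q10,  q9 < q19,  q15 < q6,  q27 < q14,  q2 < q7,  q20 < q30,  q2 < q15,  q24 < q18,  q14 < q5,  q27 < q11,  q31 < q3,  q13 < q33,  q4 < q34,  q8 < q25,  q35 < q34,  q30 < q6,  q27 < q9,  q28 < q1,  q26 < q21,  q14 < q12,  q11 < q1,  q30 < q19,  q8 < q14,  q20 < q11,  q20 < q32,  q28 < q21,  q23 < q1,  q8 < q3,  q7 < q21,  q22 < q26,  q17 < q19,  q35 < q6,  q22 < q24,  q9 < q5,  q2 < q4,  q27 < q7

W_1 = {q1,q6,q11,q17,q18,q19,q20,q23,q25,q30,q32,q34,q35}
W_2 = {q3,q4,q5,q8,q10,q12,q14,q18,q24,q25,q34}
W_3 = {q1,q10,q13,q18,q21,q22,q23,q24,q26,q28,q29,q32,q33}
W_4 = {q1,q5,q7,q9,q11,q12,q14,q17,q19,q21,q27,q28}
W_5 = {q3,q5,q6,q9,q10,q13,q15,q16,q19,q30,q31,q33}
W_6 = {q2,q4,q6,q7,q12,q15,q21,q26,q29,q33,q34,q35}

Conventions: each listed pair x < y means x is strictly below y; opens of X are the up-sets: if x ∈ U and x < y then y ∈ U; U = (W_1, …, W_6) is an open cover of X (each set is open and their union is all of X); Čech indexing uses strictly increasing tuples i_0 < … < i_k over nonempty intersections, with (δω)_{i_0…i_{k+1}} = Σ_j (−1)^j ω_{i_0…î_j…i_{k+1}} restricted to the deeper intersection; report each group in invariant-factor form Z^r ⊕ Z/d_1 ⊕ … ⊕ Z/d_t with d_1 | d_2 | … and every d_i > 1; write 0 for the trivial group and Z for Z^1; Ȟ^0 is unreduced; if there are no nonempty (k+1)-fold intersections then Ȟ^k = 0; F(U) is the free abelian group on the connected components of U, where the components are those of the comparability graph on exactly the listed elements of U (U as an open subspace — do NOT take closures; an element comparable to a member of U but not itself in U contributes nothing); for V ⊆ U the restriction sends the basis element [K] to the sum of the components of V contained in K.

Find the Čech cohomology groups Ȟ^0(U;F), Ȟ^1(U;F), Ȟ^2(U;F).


Ȟ^0 ≅ Z; Ȟ^1 ≅ 0; Ȟ^2 ≅ Z/2

intersection data:
  W12={q18,q25,q34} W13={q1,q18,q23,q32} W14={q1,q11,q17,q19} W15={q6,q19,q30} W16={q6,q34,q35} W23={q10,q18,q24} W24={q5,q12,q14} W25={q3,q5,q10} W26={q4,q12,q34} W34={q1,q21,q28} W35={q10,q13,q33} W36={q21,q26,q29,q33} W45={q5,q9,q19} W46={q7,q12,q21} W56={q6,q15,q33}
  W123={q18} W126={q34} W134={q1} W145={q19} W156={q6} W235={q10} W245={q5} W246={q12} W346={q21} W356={q33}
components per intersection:
  W1: {q1,q6,q11,q17,q18,q19,q20,q23,q25,q30,q32,q34,q35}
  W2: {q3,q4,q5,q8,q10,q12,q14,q18,q24,q25,q34}
  W3: {q1,q10,q13,q18,q21,q22,q23,q24,q26,q28,q29,q32,q33}
  W4: {q1,q5,q7,q9,q11,q12,q14,q17,q19,q21,q27,q28}
  W5: {q3,q5,q6,q9,q10,q13,q15,q16,q19,q30,q31,q33}
  W6: {q2,q4,q6,q7,q12,q15,q21,q26,q29,q33,q34,q35}
  W12: {q18,q25,q34}
  W13: {q1,q18,q23,q32}
  W14: {q1,q11,q17,q19}
  W15: {q6,q19,q30}
  W16: {q6,q34,q35}
  W23: {q10,q18,q24}
  W24: {q5,q12,q14}
  W25: {q3,q5,q10}
  W26: {q4,q12,q34}
  W34: {q1,q21,q28}
  W35: {q10,q13,q33}
  W36: {q21,q26,q29,q33}
  W45: {q5,q9,q19}
  W46: {q7,q12,q21}
  W56: {q6,q15,q33}
  W123: {q18}
  W126: {q34}
  W134: {q1}
  W145: {q19}
  W156: {q6}
  W235: {q10}
  W245: {q5}
  W246: {q12}
  W346: {q21}
  W356: {q33}
C dims 6,15,10; δ0: rk 5, SNF 1^5; δ1: rk 10, SNF 1^9·2
Ȟ^0 = (6 − 5) − 0 = 1, so Ȟ^0 ≅ Z
Ȟ^1 = (15 − 10) − 5 = 0, so Ȟ^1 ≅ 0
Ȟ^2 = (10 − 0) − 10 = 0 plus torsion [2], so Ȟ^2 ≅ Z/2


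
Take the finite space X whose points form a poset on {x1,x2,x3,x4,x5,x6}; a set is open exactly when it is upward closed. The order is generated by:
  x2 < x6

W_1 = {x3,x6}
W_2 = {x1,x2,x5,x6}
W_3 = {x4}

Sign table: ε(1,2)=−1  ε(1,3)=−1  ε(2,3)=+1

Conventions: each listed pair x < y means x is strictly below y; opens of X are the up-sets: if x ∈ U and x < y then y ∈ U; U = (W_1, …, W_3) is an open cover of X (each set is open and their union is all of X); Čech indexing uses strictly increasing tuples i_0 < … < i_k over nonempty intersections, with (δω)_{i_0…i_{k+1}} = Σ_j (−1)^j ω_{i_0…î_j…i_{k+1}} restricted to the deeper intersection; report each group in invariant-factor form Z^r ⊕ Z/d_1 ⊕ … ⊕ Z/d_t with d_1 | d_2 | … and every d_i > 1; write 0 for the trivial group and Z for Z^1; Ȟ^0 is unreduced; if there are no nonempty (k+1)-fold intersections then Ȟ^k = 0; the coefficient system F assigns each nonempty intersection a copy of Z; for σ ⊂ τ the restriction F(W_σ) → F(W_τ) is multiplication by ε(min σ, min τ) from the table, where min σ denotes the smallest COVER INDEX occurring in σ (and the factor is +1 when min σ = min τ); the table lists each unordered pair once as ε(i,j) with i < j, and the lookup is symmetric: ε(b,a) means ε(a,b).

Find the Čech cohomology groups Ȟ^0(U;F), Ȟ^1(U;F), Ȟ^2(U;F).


Ȟ^0 = Z^2; Ȟ^1 = 0; Ȟ^2 = 0

nerve of the cover:
  W12={x6}
C dims 3,1; δ0: rk 1, SNF 1^1
Ȟ^0 = (3 − 1) − 0 = 2, so Ȟ^0 ≅ Z^2
Ȟ^1 = (1 − 0) − 1 = 0, so Ȟ^1 ≅ 0
Ȟ^2 = (0 − 0) − 0 = 0, so Ȟ^2 ≅ 0


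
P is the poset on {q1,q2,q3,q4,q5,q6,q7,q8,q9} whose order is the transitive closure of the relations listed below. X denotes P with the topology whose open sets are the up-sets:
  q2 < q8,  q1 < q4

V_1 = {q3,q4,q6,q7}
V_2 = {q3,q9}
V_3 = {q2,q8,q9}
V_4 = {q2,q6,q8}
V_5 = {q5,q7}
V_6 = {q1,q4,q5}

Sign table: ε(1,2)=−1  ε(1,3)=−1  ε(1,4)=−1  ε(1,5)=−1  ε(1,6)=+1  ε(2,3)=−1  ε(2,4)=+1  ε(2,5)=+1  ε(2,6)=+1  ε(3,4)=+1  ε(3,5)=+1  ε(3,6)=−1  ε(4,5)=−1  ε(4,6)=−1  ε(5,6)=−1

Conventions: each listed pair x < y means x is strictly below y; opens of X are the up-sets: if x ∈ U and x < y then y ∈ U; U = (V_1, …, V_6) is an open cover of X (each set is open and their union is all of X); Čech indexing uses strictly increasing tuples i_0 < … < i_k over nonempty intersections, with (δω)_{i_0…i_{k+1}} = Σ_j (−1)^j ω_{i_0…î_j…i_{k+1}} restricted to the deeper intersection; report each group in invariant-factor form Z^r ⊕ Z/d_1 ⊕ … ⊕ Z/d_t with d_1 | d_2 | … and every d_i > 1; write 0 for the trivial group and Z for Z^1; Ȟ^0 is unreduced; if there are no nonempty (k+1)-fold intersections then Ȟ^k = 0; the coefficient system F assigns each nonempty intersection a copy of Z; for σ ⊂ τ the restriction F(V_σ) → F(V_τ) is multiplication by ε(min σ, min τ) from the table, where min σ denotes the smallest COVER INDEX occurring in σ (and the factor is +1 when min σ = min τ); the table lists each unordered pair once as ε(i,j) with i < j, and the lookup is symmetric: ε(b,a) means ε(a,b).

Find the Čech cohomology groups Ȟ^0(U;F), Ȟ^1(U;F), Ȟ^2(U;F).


Ȟ^0(U;F) ≅ 0, Ȟ^1(U;F) ≅ Z ⊕ Z/2, Ȟ^2(U;F) ≅ 0

nerve of the cover:
  V12={q3} V14={q6} V15={q7} V16={q4} V23={q9} V34={q2,q8} V56={q5}
C dims 6,7; δ0: rk 6, SNF 1^5·2
Ȟ^0 = (6 − 6) − 0 = 0, so Ȟ^0 ≅ 0
Ȟ^1 = (7 − 0) − 6 = 1 plus torsion [2], so Ȟ^1 ≅ Z ⊕ Z/2
Ȟ^2 = (0 − 0) − 0 = 0, so Ȟ^2 ≅ 0


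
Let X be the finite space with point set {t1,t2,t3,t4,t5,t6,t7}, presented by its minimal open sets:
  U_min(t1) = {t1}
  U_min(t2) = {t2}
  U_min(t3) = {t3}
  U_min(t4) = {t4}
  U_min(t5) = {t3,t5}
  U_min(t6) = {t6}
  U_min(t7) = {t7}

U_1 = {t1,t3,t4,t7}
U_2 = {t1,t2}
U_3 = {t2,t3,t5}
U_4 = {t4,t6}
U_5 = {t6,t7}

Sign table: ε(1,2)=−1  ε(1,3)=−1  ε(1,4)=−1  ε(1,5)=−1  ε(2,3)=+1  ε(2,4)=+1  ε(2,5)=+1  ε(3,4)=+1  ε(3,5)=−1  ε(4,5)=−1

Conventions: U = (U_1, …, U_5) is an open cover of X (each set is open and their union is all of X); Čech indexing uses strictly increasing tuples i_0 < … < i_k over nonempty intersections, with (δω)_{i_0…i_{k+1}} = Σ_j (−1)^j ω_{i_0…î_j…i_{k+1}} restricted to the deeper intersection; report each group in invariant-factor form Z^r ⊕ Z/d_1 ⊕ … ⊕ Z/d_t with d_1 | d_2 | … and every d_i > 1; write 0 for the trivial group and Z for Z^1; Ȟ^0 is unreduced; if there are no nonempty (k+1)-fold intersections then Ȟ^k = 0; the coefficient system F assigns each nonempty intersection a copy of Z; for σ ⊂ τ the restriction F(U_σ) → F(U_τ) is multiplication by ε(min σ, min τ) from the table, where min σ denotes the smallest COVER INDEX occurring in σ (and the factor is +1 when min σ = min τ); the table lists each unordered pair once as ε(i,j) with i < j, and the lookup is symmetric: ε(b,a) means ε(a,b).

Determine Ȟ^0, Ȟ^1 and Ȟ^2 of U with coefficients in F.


Ȟ^0 = 0, Ȟ^1 = Z ⊕ Z/2 and Ȟ^2 = 0

nerve of the cover:
  U12={t1} U13={t3} U14={t4} U15={t7} U23={t2} U45={t6}
C dims 5,6; δ0: rk 5, SNF 1^4·2
Ȟ^0 = (5 − 5) − 0 = 0, so Ȟ^0 ≅ 0
Ȟ^1 = (6 − 0) − 5 = 1 plus torsion [2], so Ȟ^1 ≅ Z ⊕ Z/2
Ȟ^2 = (0 − 0) − 0 = 0, so Ȟ^2 ≅ 0


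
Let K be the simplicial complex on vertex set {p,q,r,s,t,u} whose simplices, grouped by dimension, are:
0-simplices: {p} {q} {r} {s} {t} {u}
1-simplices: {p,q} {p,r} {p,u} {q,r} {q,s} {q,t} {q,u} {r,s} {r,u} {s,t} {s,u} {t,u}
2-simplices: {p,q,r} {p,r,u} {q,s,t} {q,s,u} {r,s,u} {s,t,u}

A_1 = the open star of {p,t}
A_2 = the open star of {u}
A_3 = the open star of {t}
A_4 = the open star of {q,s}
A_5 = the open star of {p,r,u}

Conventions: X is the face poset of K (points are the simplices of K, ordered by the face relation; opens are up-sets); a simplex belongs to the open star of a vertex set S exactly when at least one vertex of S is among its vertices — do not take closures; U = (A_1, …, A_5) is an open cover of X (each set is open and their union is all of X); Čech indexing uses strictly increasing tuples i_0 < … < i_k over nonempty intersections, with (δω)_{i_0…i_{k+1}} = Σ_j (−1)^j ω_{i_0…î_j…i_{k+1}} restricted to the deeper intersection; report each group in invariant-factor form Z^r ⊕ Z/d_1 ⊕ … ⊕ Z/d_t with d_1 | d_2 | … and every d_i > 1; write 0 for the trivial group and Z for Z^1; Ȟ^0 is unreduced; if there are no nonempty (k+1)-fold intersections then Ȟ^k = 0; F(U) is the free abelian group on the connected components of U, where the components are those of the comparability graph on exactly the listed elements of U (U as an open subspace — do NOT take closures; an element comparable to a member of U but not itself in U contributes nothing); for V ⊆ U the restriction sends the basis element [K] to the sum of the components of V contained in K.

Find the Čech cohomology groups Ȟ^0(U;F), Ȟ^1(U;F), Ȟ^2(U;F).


nerve of the cover:
  A1={{p},{t},{p,q},{p,r},{p,u},{q,t},{s,t},{t,u},{p,q,r},{p,r,u},{q,s,t},{s,t,u}} A2={{u},{p,u},{q,u},{r,u},{s,u},{t,u},{p,r,u},{q,s,u},{r,s,u},{s,t,u}} A3={{t},{q,t},{s,t},{t,u},{q,s,t},{s,t,u}} A4={{q},{s},{p,q},{q,r},{q,s},{q,t},{q,u},{r,s},{s,t},{s,u},{p,q,r},{q,s,t},{q,s,u},{r,s,u},{s,t,u}} A5={{p},{r},{u},{p,q},{p,r},{p,u},{q,r},{q,u},{r,s},{r,u},{s,u},{t,u},{p,q,r},{p,r,u},{q,s,u},{r,s,u},{s,t,u}}
  A12={{p,u},{t,u},{p,r,u},{s,t,u}} A13={{t},{q,t},{s,t},{t,u},{q,s,t},{s,t,u}} A14={{p,q},{q,t},{s,t},{p,q,r},{q,s,t},{s,t,u}} A15={{p},{p,q},{p,r},{p,u},{t,u},{p,q,r},{p,r,u},{s,t,u}} A23={{t,u},{s,t,u}} A24={{q,u},{s,u},{q,s,u},{r,s,u},{s,t,u}} A25={{u},{p,u},{q,u},{r,u},{s,u},{t,u},{p,r,u},{q,s,u},{r,s,u},{s,t,u}} A34={{q,t},{s,t},{q,s,t},{s,t,u}} A35={{t,u},{s,t,u}} A45={{p,q},{q,r},{q,u},{r,s},{s,u},{p,q,r},{q,s,u},{r,s,u},{s,t,u}}
  A123={{t,u},{s,t,u}} A124={{s,t,u}} A125={{p,u},{t,u},{p,r,u},{s,t,u}} A134={{q,t},{s,t},{q,s,t},{s,t,u}} A135={{t,u},{s,t,u}} A145={{p,q},{p,q,r},{s,t,u}} A234={{s,t,u}} A235={{t,u},{s,t,u}} A245={{q,u},{s,u},{q,s,u},{r,s,u},{s,t,u}} A345={{s,t,u}}
  A1234={{s,t,u}} A1235={{t,u},{s,t,u}} A1245={{s,t,u}} A1345={{s,t,u}} A2345={{s,t,u}}
  A12345={{s,t,u}}
components per intersection:
  A1: {{p},{p,q},{p,r},{p,u},{p,q,r},{p,r,u}} {{t},{q,t},{s,t},{t,u},{q,s,t},{s,t,u}}
  A2: {{u},{p,u},{q,u},{r,u},{s,u},{t,u},{p,r,u},{q,s,u},{r,s,u},{s,t,u}}
  A3: {{t},{q,t},{s,t},{t,u},{q,s,t},{s,t,u}}
  A4: {{q},{s},{p,q},{q,r},{q,s},{q,t},{q,u},{r,s},{s,t},{s,u},{p,q,r},{q,s,t},{q,s,u},{r,s,u},{s,t,u}}
  A5: {{p},{r},{u},{p,q},{p,r},{p,u},{q,r},{q,u},{r,s},{r,u},{s,u},{t,u},{p,q,r},{p,r,u},{q,s,u},{r,s,u},{s,t,u}}
  A12: {{p,u},{p,r,u}} {{t,u},{s,t,u}}
  A13: {{t},{q,t},{s,t},{t,u},{q,s,t},{s,t,u}}
  A14: {{p,q},{p,q,r}} {{q,t},{s,t},{q,s,t},{s,t,u}}
  A15: {{p},{p,q},{p,r},{p,u},{p,q,r},{p,r,u}} {{t,u},{s,t,u}}
  A23: {{t,u},{s,t,u}}
  A24: {{q,u},{s,u},{q,s,u},{r,s,u},{s,t,u}}
  A25: {{u},{p,u},{q,u},{r,u},{s,u},{t,u},{p,r,u},{q,s,u},{r,s,u},{s,t,u}}
  A34: {{q,t},{s,t},{q,s,t},{s,t,u}}
  A35: {{t,u},{s,t,u}}
  A45: {{p,q},{q,r},{p,q,r}} {{q,u},{r,s},{s,u},{q,s,u},{r,s,u},{s,t,u}}
  A123: {{t,u},{s,t,u}}
  A124: {{s,t,u}}
  A125: {{p,u},{p,r,u}} {{t,u},{s,t,u}}
  A134: {{q,t},{s,t},{q,s,t},{s,t,u}}
  A135: {{t,u},{s,t,u}}
  A145: {{p,q},{p,q,r}} {{s,t,u}}
  A234: {{s,t,u}}
  A235: {{t,u},{s,t,u}}
  A245: {{q,u},{s,u},{q,s,u},{r,s,u},{s,t,u}}
  A345: {{s,t,u}}
  A1234: {{s,t,u}}
  A1235: {{t,u},{s,t,u}}
  A1245: {{s,t,u}}
  A1345: {{s,t,u}}
  A2345: {{s,t,u}}
  A12345: {{s,t,u}}
C dims 6,14,12,5; δ0: rk 5, SNF 1^5; δ1: rk 8, SNF 1^8; δ2: rk 4, SNF 1^4
Ȟ^0 = (6 − 5) − 0 = 1, so Ȟ^0 ≅ Z
Ȟ^1 = (14 − 8) − 5 = 1, so Ȟ^1 ≅ Z
Ȟ^2 = (12 − 4) − 8 = 0, so Ȟ^2 ≅ 0

Ȟ^0 = Z; Ȟ^1 = Z; Ȟ^2 = 0


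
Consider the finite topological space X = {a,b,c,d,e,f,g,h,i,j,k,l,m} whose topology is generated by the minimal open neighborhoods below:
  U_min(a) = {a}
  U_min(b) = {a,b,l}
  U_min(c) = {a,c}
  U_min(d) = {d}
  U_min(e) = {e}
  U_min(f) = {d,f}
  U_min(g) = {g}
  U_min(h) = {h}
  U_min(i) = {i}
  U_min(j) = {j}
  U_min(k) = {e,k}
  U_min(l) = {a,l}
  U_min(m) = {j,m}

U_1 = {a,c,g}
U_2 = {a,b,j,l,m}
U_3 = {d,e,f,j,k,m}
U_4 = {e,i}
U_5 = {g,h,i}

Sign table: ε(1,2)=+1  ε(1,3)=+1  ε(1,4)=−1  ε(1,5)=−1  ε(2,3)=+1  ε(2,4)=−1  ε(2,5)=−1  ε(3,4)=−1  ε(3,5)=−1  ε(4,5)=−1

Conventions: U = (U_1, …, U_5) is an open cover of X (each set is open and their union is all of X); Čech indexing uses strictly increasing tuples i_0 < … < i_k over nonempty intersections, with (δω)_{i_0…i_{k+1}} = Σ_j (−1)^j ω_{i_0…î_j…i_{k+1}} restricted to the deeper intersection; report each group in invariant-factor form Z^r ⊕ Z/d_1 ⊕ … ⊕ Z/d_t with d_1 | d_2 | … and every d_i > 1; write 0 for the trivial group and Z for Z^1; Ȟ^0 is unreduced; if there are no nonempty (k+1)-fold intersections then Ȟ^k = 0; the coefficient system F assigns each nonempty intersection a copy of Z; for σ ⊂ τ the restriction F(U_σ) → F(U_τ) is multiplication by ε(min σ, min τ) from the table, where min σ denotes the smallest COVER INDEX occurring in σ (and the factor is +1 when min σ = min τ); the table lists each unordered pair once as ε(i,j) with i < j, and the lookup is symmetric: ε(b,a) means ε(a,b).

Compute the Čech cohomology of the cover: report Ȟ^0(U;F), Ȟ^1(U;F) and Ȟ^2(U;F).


Ȟ^0(U;F) ≅ 0; Ȟ^1(U;F) ≅ Z/2; Ȟ^2(U;F) ≅ 0

nonempty intersections:
  U12={a} U15={g} U23={j,m} U34={e} U45={i}
C dims 5,5; δ0: rk 5, SNF 1^4·2
Ȟ^0: (5−5)−0=0 ⇒ 0
Ȟ^1: (5−0)−5=0 plus torsion [2] ⇒ Z/2
Ȟ^2: (0−0)−0=0 ⇒ 0


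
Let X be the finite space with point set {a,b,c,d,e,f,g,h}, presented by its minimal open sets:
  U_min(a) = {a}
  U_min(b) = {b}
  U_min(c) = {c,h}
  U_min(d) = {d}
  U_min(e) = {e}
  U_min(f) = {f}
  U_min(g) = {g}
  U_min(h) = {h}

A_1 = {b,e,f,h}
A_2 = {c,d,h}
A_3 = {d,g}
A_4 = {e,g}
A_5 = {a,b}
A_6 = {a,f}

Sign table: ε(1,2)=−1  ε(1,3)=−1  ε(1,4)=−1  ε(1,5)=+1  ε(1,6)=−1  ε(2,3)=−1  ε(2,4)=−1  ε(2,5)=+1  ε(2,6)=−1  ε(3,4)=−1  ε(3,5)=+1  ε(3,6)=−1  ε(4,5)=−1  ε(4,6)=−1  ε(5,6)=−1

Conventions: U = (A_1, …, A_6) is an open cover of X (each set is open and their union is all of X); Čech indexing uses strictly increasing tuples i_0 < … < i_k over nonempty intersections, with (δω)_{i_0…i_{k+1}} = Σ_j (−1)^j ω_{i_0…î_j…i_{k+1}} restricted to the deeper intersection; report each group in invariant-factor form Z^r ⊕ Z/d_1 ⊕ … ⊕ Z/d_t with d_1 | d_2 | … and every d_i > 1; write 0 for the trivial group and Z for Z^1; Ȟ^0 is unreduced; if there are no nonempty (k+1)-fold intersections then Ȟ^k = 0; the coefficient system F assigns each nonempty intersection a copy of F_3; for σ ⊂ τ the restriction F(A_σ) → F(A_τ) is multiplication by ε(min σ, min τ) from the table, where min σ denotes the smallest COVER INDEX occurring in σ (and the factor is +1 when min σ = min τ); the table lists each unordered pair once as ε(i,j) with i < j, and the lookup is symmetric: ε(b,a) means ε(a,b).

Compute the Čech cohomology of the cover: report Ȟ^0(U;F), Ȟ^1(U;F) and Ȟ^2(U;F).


Ȟ^0 ≅ Z/3,  Ȟ^1 ≅ Z/3 ⊕ Z/3,  Ȟ^2 ≅ 0

cover nerve:
  A12={h} A14={e} A15={b} A16={f} A23={d} A34={g} A56={a}
C dims 6,7; δ0: rk_F3 5
Ȟ^0: (6−5)−0=1 ⇒ Z/3
Ȟ^1: (7−0)−5=2 ⇒ Z/3 ⊕ Z/3
Ȟ^2: (0−0)−0=0 ⇒ 0


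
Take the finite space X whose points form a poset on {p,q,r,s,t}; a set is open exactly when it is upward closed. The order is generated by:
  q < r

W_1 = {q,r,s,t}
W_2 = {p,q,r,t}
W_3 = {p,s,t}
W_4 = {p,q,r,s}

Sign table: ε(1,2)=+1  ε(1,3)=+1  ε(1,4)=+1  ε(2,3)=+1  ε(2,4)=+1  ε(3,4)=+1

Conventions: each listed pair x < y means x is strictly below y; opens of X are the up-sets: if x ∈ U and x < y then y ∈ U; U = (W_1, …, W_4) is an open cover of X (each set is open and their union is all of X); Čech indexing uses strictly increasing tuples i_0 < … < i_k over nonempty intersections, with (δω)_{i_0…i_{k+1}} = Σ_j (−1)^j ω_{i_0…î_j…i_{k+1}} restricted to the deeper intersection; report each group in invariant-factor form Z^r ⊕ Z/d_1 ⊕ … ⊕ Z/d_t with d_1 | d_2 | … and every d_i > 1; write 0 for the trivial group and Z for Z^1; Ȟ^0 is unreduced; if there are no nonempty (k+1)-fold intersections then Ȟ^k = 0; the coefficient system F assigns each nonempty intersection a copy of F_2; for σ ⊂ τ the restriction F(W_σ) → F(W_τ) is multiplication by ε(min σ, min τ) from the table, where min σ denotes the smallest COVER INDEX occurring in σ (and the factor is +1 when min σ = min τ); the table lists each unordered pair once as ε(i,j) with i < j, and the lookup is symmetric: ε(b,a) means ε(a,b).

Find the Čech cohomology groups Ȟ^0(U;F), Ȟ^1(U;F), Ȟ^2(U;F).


Ȟ^0 ≅ Z/2; Ȟ^1 ≅ 0; Ȟ^2 ≅ Z/2

cover nerve:
  W12={q,r,t} W13={s,t} W14={q,r,s} W23={p,t} W24={p,q,r} W34={p,s}
  W123={t} W124={q,r} W134={s} W234={p}
C dims 4,6,4; δ0: rk_F2 3; δ1: rk_F2 3
Ȟ^0: (4−3)−0=1 ⇒ Z/2
Ȟ^1: (6−3)−3=0 ⇒ 0
Ȟ^2: (4−0)−3=1 ⇒ Z/2


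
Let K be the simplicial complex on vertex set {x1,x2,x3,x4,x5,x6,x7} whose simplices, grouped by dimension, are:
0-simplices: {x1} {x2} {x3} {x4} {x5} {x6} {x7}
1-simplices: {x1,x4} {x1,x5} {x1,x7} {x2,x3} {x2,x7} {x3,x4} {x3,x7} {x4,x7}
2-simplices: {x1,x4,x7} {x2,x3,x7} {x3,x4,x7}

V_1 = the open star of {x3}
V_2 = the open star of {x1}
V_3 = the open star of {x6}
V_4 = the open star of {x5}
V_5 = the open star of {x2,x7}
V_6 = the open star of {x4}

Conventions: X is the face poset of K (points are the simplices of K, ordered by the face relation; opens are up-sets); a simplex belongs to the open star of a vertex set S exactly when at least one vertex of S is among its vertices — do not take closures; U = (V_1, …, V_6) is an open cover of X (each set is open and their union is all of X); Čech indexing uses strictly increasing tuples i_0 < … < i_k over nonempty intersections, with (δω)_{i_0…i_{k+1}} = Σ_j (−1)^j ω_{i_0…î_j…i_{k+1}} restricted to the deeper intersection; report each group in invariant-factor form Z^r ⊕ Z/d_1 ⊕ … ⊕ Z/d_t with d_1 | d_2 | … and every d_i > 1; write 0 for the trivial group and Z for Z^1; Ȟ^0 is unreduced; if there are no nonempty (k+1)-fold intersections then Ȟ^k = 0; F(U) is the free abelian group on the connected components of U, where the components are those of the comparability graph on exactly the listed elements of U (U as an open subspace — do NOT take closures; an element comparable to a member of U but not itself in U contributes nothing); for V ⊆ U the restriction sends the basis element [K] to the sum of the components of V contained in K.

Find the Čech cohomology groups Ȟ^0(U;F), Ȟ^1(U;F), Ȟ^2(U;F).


Ȟ^0 = Z^2, Ȟ^1 = 0, Ȟ^2 = 0

nonempty overlaps:
  V1={{x3},{x2,x3},{x3,x4},{x3,x7},{x2,x3,x7},{x3,x4,x7}} V2={{x1},{x1,x4},{x1,x5},{x1,x7},{x1,x4,x7}} V3={{x6}} V4={{x5},{x1,x5}} V5={{x2},{x7},{x1,x7},{x2,x3},{x2,x7},{x3,x7},{x4,x7},{x1,x4,x7},{x2,x3,x7},{x3,x4,x7}} V6={{x4},{x1,x4},{x3,x4},{x4,x7},{x1,x4,x7},{x3,x4,x7}}
  V15={{x2,x3},{x3,x7},{x2,x3,x7},{x3,x4,x7}} V16={{x3,x4},{x3,x4,x7}} V24={{x1,x5}} V25={{x1,x7},{x1,x4,x7}} V26={{x1,x4},{x1,x4,x7}} V56={{x4,x7},{x1,x4,x7},{x3,x4,x7}}
  V156={{x3,x4,x7}} V256={{x1,x4,x7}}
components per intersection:
  V1: {{x3},{x2,x3},{x3,x4},{x3,x7},{x2,x3,x7},{x3,x4,x7}}
  V2: {{x1},{x1,x4},{x1,x5},{x1,x7},{x1,x4,x7}}
  V3: {{x6}}
  V4: {{x5},{x1,x5}}
  V5: {{x2},{x7},{x1,x7},{x2,x3},{x2,x7},{x3,x7},{x4,x7},{x1,x4,x7},{x2,x3,x7},{x3,x4,x7}}
  V6: {{x4},{x1,x4},{x3,x4},{x4,x7},{x1,x4,x7},{x3,x4,x7}}
  V15: {{x2,x3},{x3,x7},{x2,x3,x7},{x3,x4,x7}}
  V16: {{x3,x4},{x3,x4,x7}}
  V24: {{x1,x5}}
  V25: {{x1,x7},{x1,x4,x7}}
  V26: {{x1,x4},{x1,x4,x7}}
  V56: {{x4,x7},{x1,x4,x7},{x3,x4,x7}}
  V156: {{x3,x4,x7}}
  V256: {{x1,x4,x7}}
C dims 6,6,2; δ0: rk 4, SNF 1^4; δ1: rk 2, SNF 1^2
degree 0: 6−4−0 = 2 → Ȟ^0 ≅ Z^2
degree 1: 6−2−4 = 0 → Ȟ^1 ≅ 0
degree 2: 2−0−2 = 0 → Ȟ^2 ≅ 0
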